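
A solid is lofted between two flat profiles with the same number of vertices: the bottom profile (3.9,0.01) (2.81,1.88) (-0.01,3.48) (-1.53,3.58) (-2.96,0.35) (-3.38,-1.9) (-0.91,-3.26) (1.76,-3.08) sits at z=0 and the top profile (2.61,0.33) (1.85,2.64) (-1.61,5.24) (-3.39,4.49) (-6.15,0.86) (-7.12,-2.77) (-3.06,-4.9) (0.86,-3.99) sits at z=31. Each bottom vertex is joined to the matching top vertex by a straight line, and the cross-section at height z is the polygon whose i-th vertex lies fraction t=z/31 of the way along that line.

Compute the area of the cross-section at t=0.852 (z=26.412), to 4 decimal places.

Cross-section at t=0.852: each vertex is (1-t)·p0[i] + t·p1[i].
  v1: (1-0.852)·(3.9,0.01) + 0.852·(2.61,0.33) = (2.8009,0.2826)
  v2: (1-0.852)·(2.81,1.88) + 0.852·(1.85,2.64) = (1.9921,2.5275)
  v3: (1-0.852)·(-0.01,3.48) + 0.852·(-1.61,5.24) = (-1.3732,4.9795)
  v4: (1-0.852)·(-1.53,3.58) + 0.852·(-3.39,4.49) = (-3.1147,4.3553)
  v5: (1-0.852)·(-2.96,0.35) + 0.852·(-6.15,0.86) = (-5.6779,0.7845)
  v6: (1-0.852)·(-3.38,-1.9) + 0.852·(-7.12,-2.77) = (-6.5665,-2.6412)
  v7: (1-0.852)·(-0.91,-3.26) + 0.852·(-3.06,-4.9) = (-2.7418,-4.6573)
  v8: (1-0.852)·(1.76,-3.08) + 0.852·(0.86,-3.99) = (0.9932,-3.8553)
Shoelace sum Σ(x_i·y_{i+1} − x_{i+1}·y_i):
  i=1: 2.8009·2.5275 − 1.9921·0.2826 = +6.5163 (running +6.5163)
  i=2: 1.9921·4.9795 − -1.3732·2.5275 = +13.3904 (running +19.9067)
  i=3: -1.3732·4.3553 − -3.1147·4.9795 = +9.5291 (running +29.4358)
  i=4: -3.1147·0.7845 − -5.6779·4.3553 = +22.2854 (running +51.7212)
  i=5: -5.6779·-2.6412 − -6.5665·0.7845 = +20.1482 (running +71.8694)
  i=6: -6.5665·-4.6573 − -2.7418·-2.6412 = +23.3402 (running +95.2096)
  i=7: -2.7418·-3.8553 − 0.9932·-4.6573 = +15.1961 (running +110.4057)
  i=8: 0.9932·0.2826 − 2.8009·-3.8553 = +11.0792 (running +121.4849)
Area = |Σ|/2 = |121.4849|/2 = 60.7424

Area at t=0.852: 60.7424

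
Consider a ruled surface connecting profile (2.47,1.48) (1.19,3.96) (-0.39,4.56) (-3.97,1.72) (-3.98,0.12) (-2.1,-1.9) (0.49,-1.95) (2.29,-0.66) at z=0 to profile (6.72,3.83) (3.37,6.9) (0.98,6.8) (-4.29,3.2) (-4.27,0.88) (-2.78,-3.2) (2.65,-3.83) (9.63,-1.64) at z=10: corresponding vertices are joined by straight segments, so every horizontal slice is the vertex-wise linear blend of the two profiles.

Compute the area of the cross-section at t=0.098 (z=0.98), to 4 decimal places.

Cross-section at t=0.098: each vertex is (1-t)·p0[i] + t·p1[i].
  v1: (1-0.098)·(2.47,1.48) + 0.098·(6.72,3.83) = (2.8865,1.7103)
  v2: (1-0.098)·(1.19,3.96) + 0.098·(3.37,6.9) = (1.4036,4.2481)
  v3: (1-0.098)·(-0.39,4.56) + 0.098·(0.98,6.8) = (-0.2557,4.7795)
  v4: (1-0.098)·(-3.97,1.72) + 0.098·(-4.29,3.2) = (-4.0014,1.8650)
  v5: (1-0.098)·(-3.98,0.12) + 0.098·(-4.27,0.88) = (-4.0084,0.1945)
  v6: (1-0.098)·(-2.1,-1.9) + 0.098·(-2.78,-3.2) = (-2.1666,-2.0274)
  v7: (1-0.098)·(0.49,-1.95) + 0.098·(2.65,-3.83) = (0.7017,-2.1342)
  v8: (1-0.098)·(2.29,-0.66) + 0.098·(9.63,-1.64) = (3.0093,-0.7560)
Shoelace sum Σ(x_i·y_{i+1} − x_{i+1}·y_i):
  i=1: 2.8865·4.2481 − 1.4036·1.7103 = +9.8616 (running +9.8616)
  i=2: 1.4036·4.7795 − -0.2557·4.2481 = +7.7951 (running +17.6567)
  i=3: -0.2557·1.8650 − -4.0014·4.7795 = +18.6476 (running +36.3043)
  i=4: -4.0014·0.1945 − -4.0084·1.8650 = +6.6977 (running +43.0020)
  i=5: -4.0084·-2.0274 − -2.1666·0.1945 = +8.5480 (running +51.5500)
  i=6: -2.1666·-2.1342 − 0.7017·-2.0274 = +6.0467 (running +57.5967)
  i=7: 0.7017·-0.7560 − 3.0093·-2.1342 = +5.8921 (running +63.4889)
  i=8: 3.0093·1.7103 − 2.8865·-0.7560 = +7.3291 (running +70.8180)
Area = |Σ|/2 = |70.8180|/2 = 35.4090

Area at t=0.098: 35.4090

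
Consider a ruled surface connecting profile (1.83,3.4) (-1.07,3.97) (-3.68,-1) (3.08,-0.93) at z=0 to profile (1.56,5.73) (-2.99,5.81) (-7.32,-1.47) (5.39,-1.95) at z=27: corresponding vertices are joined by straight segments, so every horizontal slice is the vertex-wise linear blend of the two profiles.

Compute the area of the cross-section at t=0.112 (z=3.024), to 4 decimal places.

Cross-section at t=0.112: each vertex is (1-t)·p0[i] + t·p1[i].
  v1: (1-0.112)·(1.83,3.4) + 0.112·(1.56,5.73) = (1.7998,3.6610)
  v2: (1-0.112)·(-1.07,3.97) + 0.112·(-2.99,5.81) = (-1.2850,4.1761)
  v3: (1-0.112)·(-3.68,-1) + 0.112·(-7.32,-1.47) = (-4.0877,-1.0526)
  v4: (1-0.112)·(3.08,-0.93) + 0.112·(5.39,-1.95) = (3.3387,-1.0442)
Shoelace sum Σ(x_i·y_{i+1} − x_{i+1}·y_i):
  i=1: 1.7998·4.1761 − -1.2850·3.6610 = +12.2204 (running +12.2204)
  i=2: -1.2850·-1.0526 − -4.0877·4.1761 = +18.4232 (running +30.6436)
  i=3: -4.0877·-1.0442 − 3.3387·-1.0526 = +7.7830 (running +38.4266)
  i=4: 3.3387·3.6610 − 1.7998·-1.0442 = +14.1023 (running +52.5289)
Area = |Σ|/2 = |52.5289|/2 = 26.2644

Area at t=0.112: 26.2644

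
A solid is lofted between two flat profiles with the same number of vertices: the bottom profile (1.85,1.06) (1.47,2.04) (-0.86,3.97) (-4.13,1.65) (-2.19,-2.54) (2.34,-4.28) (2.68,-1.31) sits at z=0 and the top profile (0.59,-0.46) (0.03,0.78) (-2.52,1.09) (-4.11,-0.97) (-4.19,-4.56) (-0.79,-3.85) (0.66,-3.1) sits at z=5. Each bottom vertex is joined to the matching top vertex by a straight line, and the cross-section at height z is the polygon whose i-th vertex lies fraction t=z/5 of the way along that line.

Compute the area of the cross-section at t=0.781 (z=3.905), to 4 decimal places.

Area at t=0.781: 24.2113

Cross-section at t=0.781: each vertex is (1-t)·p0[i] + t·p1[i].
  v1: (1-0.781)·(1.85,1.06) + 0.781·(0.59,-0.46) = (0.8659,-0.1271)
  v2: (1-0.781)·(1.47,2.04) + 0.781·(0.03,0.78) = (0.3454,1.0559)
  v3: (1-0.781)·(-0.86,3.97) + 0.781·(-2.52,1.09) = (-2.1565,1.7207)
  v4: (1-0.781)·(-4.13,1.65) + 0.781·(-4.11,-0.97) = (-4.1144,-0.3962)
  v5: (1-0.781)·(-2.19,-2.54) + 0.781·(-4.19,-4.56) = (-3.7520,-4.1176)
  v6: (1-0.781)·(2.34,-4.28) + 0.781·(-0.79,-3.85) = (-0.1045,-3.9442)
  v7: (1-0.781)·(2.68,-1.31) + 0.781·(0.66,-3.1) = (1.1024,-2.7080)
Shoelace sum Σ(x_i·y_{i+1} − x_{i+1}·y_i):
  i=1: 0.8659·1.0559 − 0.3454·-0.1271 = +0.9583 (running +0.9583)
  i=2: 0.3454·1.7207 − -2.1565·1.0559 = +2.8714 (running +3.8296)
  i=3: -2.1565·-0.3962 − -4.1144·1.7207 = +7.9341 (running +11.7638)
  i=4: -4.1144·-4.1176 − -3.7520·-0.3962 = +15.4548 (running +27.2186)
  i=5: -3.7520·-3.9442 − -0.1045·-4.1176 = +14.3681 (running +41.5867)
  i=6: -0.1045·-2.7080 − 1.1024·-3.9442 = +4.6310 (running +46.2178)
  i=7: 1.1024·-0.1271 − 0.8659·-2.7080 = +2.2048 (running +48.4226)
Area = |Σ|/2 = |48.4226|/2 = 24.2113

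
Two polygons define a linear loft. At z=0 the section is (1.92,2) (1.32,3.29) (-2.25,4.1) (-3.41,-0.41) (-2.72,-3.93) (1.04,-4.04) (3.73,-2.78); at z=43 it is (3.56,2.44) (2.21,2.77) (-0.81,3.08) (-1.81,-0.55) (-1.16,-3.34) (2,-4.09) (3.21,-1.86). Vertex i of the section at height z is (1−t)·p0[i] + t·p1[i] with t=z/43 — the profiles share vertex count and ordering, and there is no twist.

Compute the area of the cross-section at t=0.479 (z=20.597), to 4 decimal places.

Cross-section at t=0.479: each vertex is (1-t)·p0[i] + t·p1[i].
  v1: (1-0.479)·(1.92,2) + 0.479·(3.56,2.44) = (2.7056,2.2108)
  v2: (1-0.479)·(1.32,3.29) + 0.479·(2.21,2.77) = (1.7463,3.0409)
  v3: (1-0.479)·(-2.25,4.1) + 0.479·(-0.81,3.08) = (-1.5602,3.6114)
  v4: (1-0.479)·(-3.41,-0.41) + 0.479·(-1.81,-0.55) = (-2.6436,-0.4771)
  v5: (1-0.479)·(-2.72,-3.93) + 0.479·(-1.16,-3.34) = (-1.9728,-3.6474)
  v6: (1-0.479)·(1.04,-4.04) + 0.479·(2,-4.09) = (1.4998,-4.0640)
  v7: (1-0.479)·(3.73,-2.78) + 0.479·(3.21,-1.86) = (3.4809,-2.3393)
Shoelace sum Σ(x_i·y_{i+1} − x_{i+1}·y_i):
  i=1: 2.7056·3.0409 − 1.7463·2.2108 = +4.3667 (running +4.3667)
  i=2: 1.7463·3.6114 − -1.5602·3.0409 = +11.0512 (running +15.4179)
  i=3: -1.5602·-0.4771 − -2.6436·3.6114 = +10.2915 (running +25.7094)
  i=4: -2.6436·-3.6474 − -1.9728·-0.4771 = +8.7011 (running +34.4105)
  i=5: -1.9728·-4.0640 − 1.4998·-3.6474 = +13.4877 (running +47.8982)
  i=6: 1.4998·-2.3393 − 3.4809·-4.0640 = +10.6377 (running +58.5359)
  i=7: 3.4809·2.2108 − 2.7056·-2.3393 = +14.0246 (running +72.5606)
Area = |Σ|/2 = |72.5606|/2 = 36.2803

Area at t=0.479: 36.2803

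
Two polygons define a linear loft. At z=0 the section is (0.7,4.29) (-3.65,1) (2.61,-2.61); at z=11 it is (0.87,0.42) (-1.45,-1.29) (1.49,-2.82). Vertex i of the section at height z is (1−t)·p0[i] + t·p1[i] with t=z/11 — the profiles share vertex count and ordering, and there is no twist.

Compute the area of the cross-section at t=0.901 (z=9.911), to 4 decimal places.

Cross-section at t=0.901: each vertex is (1-t)·p0[i] + t·p1[i].
  v1: (1-0.901)·(0.7,4.29) + 0.901·(0.87,0.42) = (0.8532,0.8031)
  v2: (1-0.901)·(-3.65,1) + 0.901·(-1.45,-1.29) = (-1.6678,-1.0633)
  v3: (1-0.901)·(2.61,-2.61) + 0.901·(1.49,-2.82) = (1.6009,-2.7992)
Shoelace sum Σ(x_i·y_{i+1} − x_{i+1}·y_i):
  i=1: 0.8532·-1.0633 − -1.6678·0.8031 = +0.4323 (running +0.4323)
  i=2: -1.6678·-2.7992 − 1.6009·-1.0633 = +6.3707 (running +6.8030)
  i=3: 1.6009·0.8031 − 0.8532·-2.7992 = +3.6739 (running +10.4769)
Area = |Σ|/2 = |10.4769|/2 = 5.2385

Area at t=0.901: 5.2385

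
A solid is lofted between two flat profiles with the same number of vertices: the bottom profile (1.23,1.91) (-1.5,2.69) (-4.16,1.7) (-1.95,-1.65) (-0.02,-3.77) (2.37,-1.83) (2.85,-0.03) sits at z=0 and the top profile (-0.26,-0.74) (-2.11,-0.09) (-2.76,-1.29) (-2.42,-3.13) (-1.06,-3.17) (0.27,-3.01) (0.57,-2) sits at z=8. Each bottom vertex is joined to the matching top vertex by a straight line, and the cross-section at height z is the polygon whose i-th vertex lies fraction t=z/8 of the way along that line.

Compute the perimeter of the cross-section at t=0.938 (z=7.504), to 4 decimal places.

Cross-section at t=0.938: each vertex is (1-t)·p0[i] + t·p1[i].
  v1: (1-0.938)·(1.23,1.91) + 0.938·(-0.26,-0.74) = (-0.1676,-0.5757)
  v2: (1-0.938)·(-1.5,2.69) + 0.938·(-2.11,-0.09) = (-2.0722,0.0824)
  v3: (1-0.938)·(-4.16,1.7) + 0.938·(-2.76,-1.29) = (-2.8468,-1.1046)
  v4: (1-0.938)·(-1.95,-1.65) + 0.938·(-2.42,-3.13) = (-2.3909,-3.0382)
  v5: (1-0.938)·(-0.02,-3.77) + 0.938·(-1.06,-3.17) = (-0.9955,-3.2072)
  v6: (1-0.938)·(2.37,-1.83) + 0.938·(0.27,-3.01) = (0.4002,-2.9368)
  v7: (1-0.938)·(2.85,-0.03) + 0.938·(0.57,-2) = (0.7114,-1.8779)
Perimeter = Σ |v_{i+1} − v_i|:
  edge 1→2: √(-1.9046² + 0.6581²) = 2.0150 (running 2.0150)
  edge 2→3: √(-0.7746² + -1.1870²) = 1.4174 (running 3.4324)
  edge 3→4: √(0.4559² + -1.9336²) = 1.9866 (running 5.4191)
  edge 4→5: √(1.3953² + -0.1690²) = 1.4055 (running 6.8246)
  edge 5→6: √(1.3957² + 0.2704²) = 1.4217 (running 8.2463)
  edge 6→7: √(0.3112² + 1.0590²) = 1.1037 (running 9.3500)
  edge 7→1: √(-0.8790² + 1.3022²) = 1.5711 (running 10.9211)
Perimeter = 10.9211

Perimeter at t=0.938: 10.9211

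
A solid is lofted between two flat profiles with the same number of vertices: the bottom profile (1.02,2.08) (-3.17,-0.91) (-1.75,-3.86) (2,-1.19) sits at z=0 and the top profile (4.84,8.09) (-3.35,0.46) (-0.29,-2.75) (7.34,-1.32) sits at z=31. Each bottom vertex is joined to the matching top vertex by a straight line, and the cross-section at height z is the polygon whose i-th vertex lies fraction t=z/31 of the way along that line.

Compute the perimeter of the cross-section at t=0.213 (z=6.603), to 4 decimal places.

Cross-section at t=0.213: each vertex is (1-t)·p0[i] + t·p1[i].
  v1: (1-0.213)·(1.02,2.08) + 0.213·(4.84,8.09) = (1.8337,3.3601)
  v2: (1-0.213)·(-3.17,-0.91) + 0.213·(-3.35,0.46) = (-3.2083,-0.6182)
  v3: (1-0.213)·(-1.75,-3.86) + 0.213·(-0.29,-2.75) = (-1.4390,-3.6236)
  v4: (1-0.213)·(2,-1.19) + 0.213·(7.34,-1.32) = (3.1374,-1.2177)
Perimeter = Σ |v_{i+1} − v_i|:
  edge 1→2: √(-5.0420² + -3.9783²) = 6.4225 (running 6.4225)
  edge 2→3: √(1.7693² + -3.0054²) = 3.4875 (running 9.9100)
  edge 3→4: √(4.5764² + 2.4059²) = 5.1703 (running 15.0803)
  edge 4→1: √(-1.3038² + 4.5778²) = 4.7599 (running 19.8402)
Perimeter = 19.8402

Perimeter at t=0.213: 19.8402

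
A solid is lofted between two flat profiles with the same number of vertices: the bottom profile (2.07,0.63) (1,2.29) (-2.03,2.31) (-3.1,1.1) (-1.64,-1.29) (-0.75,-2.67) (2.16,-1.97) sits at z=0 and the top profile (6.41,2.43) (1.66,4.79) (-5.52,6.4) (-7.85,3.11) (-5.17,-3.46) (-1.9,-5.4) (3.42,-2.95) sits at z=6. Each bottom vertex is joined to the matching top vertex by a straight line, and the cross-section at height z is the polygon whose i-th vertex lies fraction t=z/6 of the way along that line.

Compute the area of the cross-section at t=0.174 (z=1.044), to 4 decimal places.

Cross-section at t=0.174: each vertex is (1-t)·p0[i] + t·p1[i].
  v1: (1-0.174)·(2.07,0.63) + 0.174·(6.41,2.43) = (2.8252,0.9432)
  v2: (1-0.174)·(1,2.29) + 0.174·(1.66,4.79) = (1.1148,2.7250)
  v3: (1-0.174)·(-2.03,2.31) + 0.174·(-5.52,6.4) = (-2.6373,3.0217)
  v4: (1-0.174)·(-3.1,1.1) + 0.174·(-7.85,3.11) = (-3.9265,1.4497)
  v5: (1-0.174)·(-1.64,-1.29) + 0.174·(-5.17,-3.46) = (-2.2542,-1.6676)
  v6: (1-0.174)·(-0.75,-2.67) + 0.174·(-1.9,-5.4) = (-0.9501,-3.1450)
  v7: (1-0.174)·(2.16,-1.97) + 0.174·(3.42,-2.95) = (2.3792,-2.1405)
Shoelace sum Σ(x_i·y_{i+1} − x_{i+1}·y_i):
  i=1: 2.8252·2.7250 − 1.1148·0.9432 = +6.6470 (running +6.6470)
  i=2: 1.1148·3.0217 − -2.6373·2.7250 = +10.5552 (running +17.2022)
  i=3: -2.6373·1.4497 − -3.9265·3.0217 = +8.0412 (running +25.2435)
  i=4: -3.9265·-1.6676 − -2.2542·1.4497 = +9.8158 (running +35.0592)
  i=5: -2.2542·-3.1450 − -0.9501·-1.6676 = +5.5052 (running +40.5644)
  i=6: -0.9501·-2.1405 − 2.3792·-3.1450 = +9.5165 (running +50.0809)
  i=7: 2.3792·0.9432 − 2.8252·-2.1405 = +8.2914 (running +58.3723)
Area = |Σ|/2 = |58.3723|/2 = 29.1862

Area at t=0.174: 29.1862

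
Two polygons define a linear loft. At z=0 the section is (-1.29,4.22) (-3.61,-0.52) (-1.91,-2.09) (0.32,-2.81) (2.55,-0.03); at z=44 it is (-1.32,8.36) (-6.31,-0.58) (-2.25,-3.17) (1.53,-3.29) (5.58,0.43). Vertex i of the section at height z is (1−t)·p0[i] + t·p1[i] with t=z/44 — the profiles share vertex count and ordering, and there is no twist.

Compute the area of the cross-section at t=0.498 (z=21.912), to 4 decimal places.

Area at t=0.498: 45.3991

Cross-section at t=0.498: each vertex is (1-t)·p0[i] + t·p1[i].
  v1: (1-0.498)·(-1.29,4.22) + 0.498·(-1.32,8.36) = (-1.3049,6.2817)
  v2: (1-0.498)·(-3.61,-0.52) + 0.498·(-6.31,-0.58) = (-4.9546,-0.5499)
  v3: (1-0.498)·(-1.91,-2.09) + 0.498·(-2.25,-3.17) = (-2.0793,-2.6278)
  v4: (1-0.498)·(0.32,-2.81) + 0.498·(1.53,-3.29) = (0.9226,-3.0490)
  v5: (1-0.498)·(2.55,-0.03) + 0.498·(5.58,0.43) = (4.0589,0.1991)
Shoelace sum Σ(x_i·y_{i+1} − x_{i+1}·y_i):
  i=1: -1.3049·-0.5499 − -4.9546·6.2817 = +31.8410 (running +31.8410)
  i=2: -4.9546·-2.6278 − -2.0793·-0.5499 = +11.8765 (running +43.7175)
  i=3: -2.0793·-3.0490 − 0.9226·-2.6278 = +8.7643 (running +52.4818)
  i=4: 0.9226·0.1991 − 4.0589·-3.0490 = +12.5595 (running +65.0414)
  i=5: 4.0589·6.2817 − -1.3049·0.1991 = +25.7569 (running +90.7983)
Area = |Σ|/2 = |90.7983|/2 = 45.3991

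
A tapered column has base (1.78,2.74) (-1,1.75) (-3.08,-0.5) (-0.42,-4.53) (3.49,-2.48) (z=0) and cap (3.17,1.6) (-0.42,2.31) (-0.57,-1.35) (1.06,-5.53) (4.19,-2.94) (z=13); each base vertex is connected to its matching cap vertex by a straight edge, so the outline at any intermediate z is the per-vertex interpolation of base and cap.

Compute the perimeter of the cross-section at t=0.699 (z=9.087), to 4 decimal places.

Cross-section at t=0.699: each vertex is (1-t)·p0[i] + t·p1[i].
  v1: (1-0.699)·(1.78,2.74) + 0.699·(3.17,1.6) = (2.7516,1.9431)
  v2: (1-0.699)·(-1,1.75) + 0.699·(-0.42,2.31) = (-0.5946,2.1414)
  v3: (1-0.699)·(-3.08,-0.5) + 0.699·(-0.57,-1.35) = (-1.3255,-1.0941)
  v4: (1-0.699)·(-0.42,-4.53) + 0.699·(1.06,-5.53) = (0.6145,-5.2290)
  v5: (1-0.699)·(3.49,-2.48) + 0.699·(4.19,-2.94) = (3.9793,-2.8015)
Perimeter = Σ |v_{i+1} − v_i|:
  edge 1→2: √(-3.3462² + 0.1983²) = 3.3521 (running 3.3521)
  edge 2→3: √(-0.7309² + -3.2356²) = 3.3171 (running 6.6692)
  edge 3→4: √(1.9400² + -4.1349²) = 4.5674 (running 11.2365)
  edge 4→5: √(3.3648² + 2.4275²) = 4.1490 (running 15.3855)
  edge 5→1: √(-1.2277² + 4.7447²) = 4.9009 (running 20.2865)
Perimeter = 20.2865

Perimeter at t=0.699: 20.2865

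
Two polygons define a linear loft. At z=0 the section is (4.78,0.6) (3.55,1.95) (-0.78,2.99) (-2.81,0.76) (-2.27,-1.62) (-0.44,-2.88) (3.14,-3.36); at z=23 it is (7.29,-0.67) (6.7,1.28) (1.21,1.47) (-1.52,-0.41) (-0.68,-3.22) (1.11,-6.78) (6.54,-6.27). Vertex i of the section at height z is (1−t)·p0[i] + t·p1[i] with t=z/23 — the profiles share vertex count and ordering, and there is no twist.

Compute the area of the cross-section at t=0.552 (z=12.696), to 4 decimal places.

Cross-section at t=0.552: each vertex is (1-t)·p0[i] + t·p1[i].
  v1: (1-0.552)·(4.78,0.6) + 0.552·(7.29,-0.67) = (6.1655,-0.1010)
  v2: (1-0.552)·(3.55,1.95) + 0.552·(6.7,1.28) = (5.2888,1.5802)
  v3: (1-0.552)·(-0.78,2.99) + 0.552·(1.21,1.47) = (0.3185,2.1510)
  v4: (1-0.552)·(-2.81,0.76) + 0.552·(-1.52,-0.41) = (-2.0979,0.1142)
  v5: (1-0.552)·(-2.27,-1.62) + 0.552·(-0.68,-3.22) = (-1.3923,-2.5032)
  v6: (1-0.552)·(-0.44,-2.88) + 0.552·(1.11,-6.78) = (0.4156,-5.0328)
  v7: (1-0.552)·(3.14,-3.36) + 0.552·(6.54,-6.27) = (5.0168,-4.9663)
Shoelace sum Σ(x_i·y_{i+1} − x_{i+1}·y_i):
  i=1: 6.1655·1.5802 − 5.2888·-0.1010 = +10.2769 (running +10.2769)
  i=2: 5.2888·2.1510 − 0.3185·1.5802 = +10.8727 (running +21.1496)
  i=3: 0.3185·0.1142 − -2.0979·2.1510 = +4.5489 (running +25.6985)
  i=4: -2.0979·-2.5032 − -1.3923·0.1142 = +5.4105 (running +31.1090)
  i=5: -1.3923·-5.0328 − 0.4156·-2.5032 = +8.0476 (running +39.1566)
  i=6: 0.4156·-4.9663 − 5.0168·-5.0328 = +23.1845 (running +62.3411)
  i=7: 5.0168·-0.1010 − 6.1655·-4.9663 = +30.1130 (running +92.4542)
Area = |Σ|/2 = |92.4542|/2 = 46.2271

Area at t=0.552: 46.2271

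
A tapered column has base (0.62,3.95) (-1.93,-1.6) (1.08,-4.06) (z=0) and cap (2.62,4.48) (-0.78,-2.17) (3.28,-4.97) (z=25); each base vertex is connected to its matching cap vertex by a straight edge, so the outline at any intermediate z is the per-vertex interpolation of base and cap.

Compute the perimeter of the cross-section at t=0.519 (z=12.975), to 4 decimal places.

Perimeter at t=0.519: 20.0141

Cross-section at t=0.519: each vertex is (1-t)·p0[i] + t·p1[i].
  v1: (1-0.519)·(0.62,3.95) + 0.519·(2.62,4.48) = (1.6580,4.2251)
  v2: (1-0.519)·(-1.93,-1.6) + 0.519·(-0.78,-2.17) = (-1.3332,-1.8958)
  v3: (1-0.519)·(1.08,-4.06) + 0.519·(3.28,-4.97) = (2.2218,-4.5323)
Perimeter = Σ |v_{i+1} − v_i|:
  edge 1→2: √(-2.9912² + -6.1209²) = 6.8127 (running 6.8127)
  edge 2→3: √(3.5549² + -2.6365²) = 4.4259 (running 11.2386)
  edge 3→1: √(-0.5638² + 8.7574²) = 8.7755 (running 20.0141)
Perimeter = 20.0141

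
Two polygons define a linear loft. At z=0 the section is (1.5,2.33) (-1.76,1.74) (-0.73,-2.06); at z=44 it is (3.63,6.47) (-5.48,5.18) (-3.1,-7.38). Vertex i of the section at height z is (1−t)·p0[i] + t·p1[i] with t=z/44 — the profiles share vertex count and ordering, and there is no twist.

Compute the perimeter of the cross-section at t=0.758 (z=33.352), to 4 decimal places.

Cross-section at t=0.758: each vertex is (1-t)·p0[i] + t·p1[i].
  v1: (1-0.758)·(1.5,2.33) + 0.758·(3.63,6.47) = (3.1145,5.4681)
  v2: (1-0.758)·(-1.76,1.74) + 0.758·(-5.48,5.18) = (-4.5798,4.3475)
  v3: (1-0.758)·(-0.73,-2.06) + 0.758·(-3.1,-7.38) = (-2.5265,-6.0926)
Perimeter = Σ |v_{i+1} − v_i|:
  edge 1→2: √(-7.6943² + -1.1206²) = 7.7755 (running 7.7755)
  edge 2→3: √(2.0533² + -10.4401²) = 10.6401 (running 18.4156)
  edge 3→1: √(5.6410² + 11.5607²) = 12.8635 (running 31.2791)
Perimeter = 31.2791

Perimeter at t=0.758: 31.2791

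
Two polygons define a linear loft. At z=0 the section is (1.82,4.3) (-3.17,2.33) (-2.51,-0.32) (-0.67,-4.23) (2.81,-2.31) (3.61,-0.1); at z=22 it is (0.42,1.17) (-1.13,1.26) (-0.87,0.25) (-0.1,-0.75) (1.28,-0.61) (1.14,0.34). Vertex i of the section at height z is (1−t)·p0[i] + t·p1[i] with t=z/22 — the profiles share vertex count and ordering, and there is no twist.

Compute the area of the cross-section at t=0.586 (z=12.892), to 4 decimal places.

Area at t=0.586: 12.7653

Cross-section at t=0.586: each vertex is (1-t)·p0[i] + t·p1[i].
  v1: (1-0.586)·(1.82,4.3) + 0.586·(0.42,1.17) = (0.9996,2.4658)
  v2: (1-0.586)·(-3.17,2.33) + 0.586·(-1.13,1.26) = (-1.9746,1.7030)
  v3: (1-0.586)·(-2.51,-0.32) + 0.586·(-0.87,0.25) = (-1.5490,0.0140)
  v4: (1-0.586)·(-0.67,-4.23) + 0.586·(-0.1,-0.75) = (-0.3360,-2.1907)
  v5: (1-0.586)·(2.81,-2.31) + 0.586·(1.28,-0.61) = (1.9134,-1.3138)
  v6: (1-0.586)·(3.61,-0.1) + 0.586·(1.14,0.34) = (2.1626,0.1578)
Shoelace sum Σ(x_i·y_{i+1} − x_{i+1}·y_i):
  i=1: 0.9996·1.7030 − -1.9746·2.4658 = +6.5712 (running +6.5712)
  i=2: -1.9746·0.0140 − -1.5490·1.7030 = +2.6102 (running +9.1814)
  i=3: -1.5490·-2.1907 − -0.3360·0.0140 = +3.3980 (running +12.5794)
  i=4: -0.3360·-1.3138 − 1.9134·-2.1907 = +4.6332 (running +17.2126)
  i=5: 1.9134·0.1578 − 2.1626·-1.3138 = +3.1432 (running +20.3558)
  i=6: 2.1626·2.4658 − 0.9996·0.1578 = +5.1748 (running +25.5306)
Area = |Σ|/2 = |25.5306|/2 = 12.7653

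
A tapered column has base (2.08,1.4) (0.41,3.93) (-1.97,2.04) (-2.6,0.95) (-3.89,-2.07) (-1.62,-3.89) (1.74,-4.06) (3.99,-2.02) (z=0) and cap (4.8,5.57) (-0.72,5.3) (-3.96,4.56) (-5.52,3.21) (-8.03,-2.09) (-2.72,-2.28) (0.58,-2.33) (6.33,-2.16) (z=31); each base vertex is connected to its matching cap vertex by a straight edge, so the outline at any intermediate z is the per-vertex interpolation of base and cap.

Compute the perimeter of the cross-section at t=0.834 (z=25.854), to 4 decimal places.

Perimeter at t=0.834: 35.9963

Cross-section at t=0.834: each vertex is (1-t)·p0[i] + t·p1[i].
  v1: (1-0.834)·(2.08,1.4) + 0.834·(4.8,5.57) = (4.3485,4.8778)
  v2: (1-0.834)·(0.41,3.93) + 0.834·(-0.72,5.3) = (-0.5324,5.0726)
  v3: (1-0.834)·(-1.97,2.04) + 0.834·(-3.96,4.56) = (-3.6297,4.1417)
  v4: (1-0.834)·(-2.6,0.95) + 0.834·(-5.52,3.21) = (-5.0353,2.8348)
  v5: (1-0.834)·(-3.89,-2.07) + 0.834·(-8.03,-2.09) = (-7.3428,-2.0867)
  v6: (1-0.834)·(-1.62,-3.89) + 0.834·(-2.72,-2.28) = (-2.5374,-2.5473)
  v7: (1-0.834)·(1.74,-4.06) + 0.834·(0.58,-2.33) = (0.7726,-2.6172)
  v8: (1-0.834)·(3.99,-2.02) + 0.834·(6.33,-2.16) = (5.9416,-2.1368)
Perimeter = Σ |v_{i+1} − v_i|:
  edge 1→2: √(-4.8809² + 0.1948²) = 4.8848 (running 4.8848)
  edge 2→3: √(-3.0972² + -0.9309²) = 3.2341 (running 8.1189)
  edge 3→4: √(-1.4056² + -1.3068²) = 1.9193 (running 10.0382)
  edge 4→5: √(-2.3075² + -4.9215²) = 5.4356 (running 15.4738)
  edge 5→6: √(4.8054² + -0.4606²) = 4.8274 (running 20.3012)
  edge 6→7: √(3.3100² + -0.0699²) = 3.3107 (running 23.6119)
  edge 7→8: √(5.1690² + 0.4804²) = 5.1913 (running 28.8031)
  edge 8→1: √(-1.5931² + 7.0145²) = 7.1932 (running 35.9963)
Perimeter = 35.9963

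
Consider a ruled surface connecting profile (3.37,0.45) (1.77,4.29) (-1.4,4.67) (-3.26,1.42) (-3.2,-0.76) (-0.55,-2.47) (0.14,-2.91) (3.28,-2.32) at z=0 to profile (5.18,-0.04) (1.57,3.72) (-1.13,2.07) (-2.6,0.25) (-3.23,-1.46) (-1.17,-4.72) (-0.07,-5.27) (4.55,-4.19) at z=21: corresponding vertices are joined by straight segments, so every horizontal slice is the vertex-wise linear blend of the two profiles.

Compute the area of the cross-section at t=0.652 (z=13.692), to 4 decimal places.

Cross-section at t=0.652: each vertex is (1-t)·p0[i] + t·p1[i].
  v1: (1-0.652)·(3.37,0.45) + 0.652·(5.18,-0.04) = (4.5501,0.1305)
  v2: (1-0.652)·(1.77,4.29) + 0.652·(1.57,3.72) = (1.6396,3.9184)
  v3: (1-0.652)·(-1.4,4.67) + 0.652·(-1.13,2.07) = (-1.2240,2.9748)
  v4: (1-0.652)·(-3.26,1.42) + 0.652·(-2.6,0.25) = (-2.8297,0.6572)
  v5: (1-0.652)·(-3.2,-0.76) + 0.652·(-3.23,-1.46) = (-3.2196,-1.2164)
  v6: (1-0.652)·(-0.55,-2.47) + 0.652·(-1.17,-4.72) = (-0.9542,-3.9370)
  v7: (1-0.652)·(0.14,-2.91) + 0.652·(-0.07,-5.27) = (0.0031,-4.4487)
  v8: (1-0.652)·(3.28,-2.32) + 0.652·(4.55,-4.19) = (4.1080,-3.5392)
Shoelace sum Σ(x_i·y_{i+1} − x_{i+1}·y_i):
  i=1: 4.5501·3.9184 − 1.6396·0.1305 = +17.6150 (running +17.6150)
  i=2: 1.6396·2.9748 − -1.2240·3.9184 = +9.6734 (running +27.2884)
  i=3: -1.2240·0.6572 − -2.8297·2.9748 = +7.6134 (running +34.9018)
  i=4: -2.8297·-1.2164 − -3.2196·0.6572 = +5.5578 (running +40.4596)
  i=5: -3.2196·-3.9370 − -0.9542·-1.2164 = +11.5147 (running +51.9743)
  i=6: -0.9542·-4.4487 − 0.0031·-3.9370 = +4.2573 (running +56.2315)
  i=7: 0.0031·-3.5392 − 4.1080·-4.4487 = +18.2646 (running +74.4962)
  i=8: 4.1080·0.1305 − 4.5501·-3.5392 = +16.6401 (running +91.1363)
Area = |Σ|/2 = |91.1363|/2 = 45.5681

Area at t=0.652: 45.5681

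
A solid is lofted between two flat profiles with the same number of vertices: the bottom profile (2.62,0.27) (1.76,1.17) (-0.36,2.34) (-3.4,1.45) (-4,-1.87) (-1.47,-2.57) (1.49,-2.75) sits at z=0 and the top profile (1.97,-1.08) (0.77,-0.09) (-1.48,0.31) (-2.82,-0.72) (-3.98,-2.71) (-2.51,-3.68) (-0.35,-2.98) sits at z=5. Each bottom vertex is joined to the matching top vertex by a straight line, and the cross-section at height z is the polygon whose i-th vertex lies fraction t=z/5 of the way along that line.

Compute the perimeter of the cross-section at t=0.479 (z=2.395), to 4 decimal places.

Cross-section at t=0.479: each vertex is (1-t)·p0[i] + t·p1[i].
  v1: (1-0.479)·(2.62,0.27) + 0.479·(1.97,-1.08) = (2.3087,-0.3766)
  v2: (1-0.479)·(1.76,1.17) + 0.479·(0.77,-0.09) = (1.2858,0.5665)
  v3: (1-0.479)·(-0.36,2.34) + 0.479·(-1.48,0.31) = (-0.8965,1.3676)
  v4: (1-0.479)·(-3.4,1.45) + 0.479·(-2.82,-0.72) = (-3.1222,0.4106)
  v5: (1-0.479)·(-4,-1.87) + 0.479·(-3.98,-2.71) = (-3.9904,-2.2724)
  v6: (1-0.479)·(-1.47,-2.57) + 0.479·(-2.51,-3.68) = (-1.9682,-3.1017)
  v7: (1-0.479)·(1.49,-2.75) + 0.479·(-0.35,-2.98) = (0.6086,-2.8602)
Perimeter = Σ |v_{i+1} − v_i|:
  edge 1→2: √(-1.0229² + 0.9431²) = 1.3913 (running 1.3913)
  edge 2→3: √(-2.1823² + 0.8012²) = 2.3247 (running 3.7160)
  edge 3→4: √(-2.2257² + -0.9571²) = 2.4227 (running 6.1387)
  edge 4→5: √(-0.8682² + -2.6829²) = 2.8199 (running 8.9587)
  edge 5→6: √(2.0223² + -0.8293²) = 2.1857 (running 11.1444)
  edge 6→7: √(2.5768² + 0.2415²) = 2.5881 (running 13.7325)
  edge 7→1: √(1.7000² + 2.4835²) = 3.0096 (running 16.7421)
Perimeter = 16.7421

Perimeter at t=0.479: 16.7421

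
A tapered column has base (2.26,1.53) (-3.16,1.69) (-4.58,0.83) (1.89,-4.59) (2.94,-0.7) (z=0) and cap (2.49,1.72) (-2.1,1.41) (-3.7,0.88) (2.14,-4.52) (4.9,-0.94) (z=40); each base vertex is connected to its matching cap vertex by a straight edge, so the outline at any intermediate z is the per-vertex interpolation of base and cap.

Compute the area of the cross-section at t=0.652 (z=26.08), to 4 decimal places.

Area at t=0.652: 27.2550

Cross-section at t=0.652: each vertex is (1-t)·p0[i] + t·p1[i].
  v1: (1-0.652)·(2.26,1.53) + 0.652·(2.49,1.72) = (2.4100,1.6539)
  v2: (1-0.652)·(-3.16,1.69) + 0.652·(-2.1,1.41) = (-2.4689,1.5074)
  v3: (1-0.652)·(-4.58,0.83) + 0.652·(-3.7,0.88) = (-4.0062,0.8626)
  v4: (1-0.652)·(1.89,-4.59) + 0.652·(2.14,-4.52) = (2.0530,-4.5444)
  v5: (1-0.652)·(2.94,-0.7) + 0.652·(4.9,-0.94) = (4.2179,-0.8565)
Shoelace sum Σ(x_i·y_{i+1} − x_{i+1}·y_i):
  i=1: 2.4100·1.5074 − -2.4689·1.6539 = +7.7161 (running +7.7161)
  i=2: -2.4689·0.8626 − -4.0062·1.5074 = +3.9095 (running +11.6256)
  i=3: -4.0062·-4.5444 − 2.0530·0.8626 = +16.4349 (running +28.0605)
  i=4: 2.0530·-0.8565 − 4.2179·-4.5444 = +17.4094 (running +45.4699)
  i=5: 4.2179·1.6539 − 2.4100·-0.8565 = +9.0400 (running +54.5099)
Area = |Σ|/2 = |54.5099|/2 = 27.2550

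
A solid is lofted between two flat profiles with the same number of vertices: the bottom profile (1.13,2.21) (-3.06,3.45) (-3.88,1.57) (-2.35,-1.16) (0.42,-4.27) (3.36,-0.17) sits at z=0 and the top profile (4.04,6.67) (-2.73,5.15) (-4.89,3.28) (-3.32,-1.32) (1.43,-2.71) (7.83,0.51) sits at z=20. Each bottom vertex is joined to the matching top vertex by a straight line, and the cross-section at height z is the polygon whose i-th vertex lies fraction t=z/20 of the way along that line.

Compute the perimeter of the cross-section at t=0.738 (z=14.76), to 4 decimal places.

Cross-section at t=0.738: each vertex is (1-t)·p0[i] + t·p1[i].
  v1: (1-0.738)·(1.13,2.21) + 0.738·(4.04,6.67) = (3.2776,5.5015)
  v2: (1-0.738)·(-3.06,3.45) + 0.738·(-2.73,5.15) = (-2.8165,4.7046)
  v3: (1-0.738)·(-3.88,1.57) + 0.738·(-4.89,3.28) = (-4.6254,2.8320)
  v4: (1-0.738)·(-2.35,-1.16) + 0.738·(-3.32,-1.32) = (-3.0659,-1.2781)
  v5: (1-0.738)·(0.42,-4.27) + 0.738·(1.43,-2.71) = (1.1654,-3.1187)
  v6: (1-0.738)·(3.36,-0.17) + 0.738·(7.83,0.51) = (6.6589,0.3318)
Perimeter = Σ |v_{i+1} − v_i|:
  edge 1→2: √(-6.0940² + -0.7969²) = 6.1459 (running 6.1459)
  edge 2→3: √(-1.8089² + -1.8726²) = 2.6036 (running 8.7496)
  edge 3→4: √(1.5595² + -4.1101²) = 4.3960 (running 13.1455)
  edge 4→5: √(4.2312² + -1.8406²) = 4.6143 (running 17.7598)
  edge 5→6: √(5.4935² + 3.4506²) = 6.4873 (running 24.2471)
  edge 6→1: √(-3.3813² + 5.1696²) = 6.1772 (running 30.4243)
Perimeter = 30.4243

Perimeter at t=0.738: 30.4243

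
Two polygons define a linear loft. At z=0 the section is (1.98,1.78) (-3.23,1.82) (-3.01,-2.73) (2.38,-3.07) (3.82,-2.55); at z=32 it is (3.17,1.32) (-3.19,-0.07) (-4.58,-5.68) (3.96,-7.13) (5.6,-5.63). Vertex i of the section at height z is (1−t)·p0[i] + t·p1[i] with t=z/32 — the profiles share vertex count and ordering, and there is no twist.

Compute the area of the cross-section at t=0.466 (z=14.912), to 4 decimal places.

Cross-section at t=0.466: each vertex is (1-t)·p0[i] + t·p1[i].
  v1: (1-0.466)·(1.98,1.78) + 0.466·(3.17,1.32) = (2.5345,1.5656)
  v2: (1-0.466)·(-3.23,1.82) + 0.466·(-3.19,-0.07) = (-3.2114,0.9393)
  v3: (1-0.466)·(-3.01,-2.73) + 0.466·(-4.58,-5.68) = (-3.7416,-4.1047)
  v4: (1-0.466)·(2.38,-3.07) + 0.466·(3.96,-7.13) = (3.1163,-4.9620)
  v5: (1-0.466)·(3.82,-2.55) + 0.466·(5.6,-5.63) = (4.6495,-3.9853)
Shoelace sum Σ(x_i·y_{i+1} − x_{i+1}·y_i):
  i=1: 2.5345·0.9393 − -3.2114·1.5656 = +7.4084 (running +7.4084)
  i=2: -3.2114·-4.1047 − -3.7416·0.9393 = +16.6960 (running +24.1044)
  i=3: -3.7416·-4.9620 − 3.1163·-4.1047 = +31.3572 (running +55.4616)
  i=4: 3.1163·-3.9853 − 4.6495·-4.9620 = +10.6513 (running +66.1129)
  i=5: 4.6495·1.5656 − 2.5345·-3.9853 = +17.3803 (running +83.4932)
Area = |Σ|/2 = |83.4932|/2 = 41.7466

Area at t=0.466: 41.7466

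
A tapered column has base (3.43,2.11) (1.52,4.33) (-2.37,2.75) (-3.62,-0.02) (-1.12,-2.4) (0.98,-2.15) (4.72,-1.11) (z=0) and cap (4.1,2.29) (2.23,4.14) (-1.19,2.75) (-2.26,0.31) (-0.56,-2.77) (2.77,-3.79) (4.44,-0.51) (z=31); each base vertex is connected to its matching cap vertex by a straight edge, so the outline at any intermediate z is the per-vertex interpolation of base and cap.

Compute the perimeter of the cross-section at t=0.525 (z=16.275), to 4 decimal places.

Perimeter at t=0.525: 22.3268

Cross-section at t=0.525: each vertex is (1-t)·p0[i] + t·p1[i].
  v1: (1-0.525)·(3.43,2.11) + 0.525·(4.1,2.29) = (3.7817,2.2045)
  v2: (1-0.525)·(1.52,4.33) + 0.525·(2.23,4.14) = (1.8927,4.2302)
  v3: (1-0.525)·(-2.37,2.75) + 0.525·(-1.19,2.75) = (-1.7505,2.7500)
  v4: (1-0.525)·(-3.62,-0.02) + 0.525·(-2.26,0.31) = (-2.9060,0.1532)
  v5: (1-0.525)·(-1.12,-2.4) + 0.525·(-0.56,-2.77) = (-0.8260,-2.5942)
  v6: (1-0.525)·(0.98,-2.15) + 0.525·(2.77,-3.79) = (1.9198,-3.0110)
  v7: (1-0.525)·(4.72,-1.11) + 0.525·(4.44,-0.51) = (4.5730,-0.7950)
Perimeter = Σ |v_{i+1} − v_i|:
  edge 1→2: √(-1.8890² + 2.0257²) = 2.7698 (running 2.7698)
  edge 2→3: √(-3.6433² + -1.4802²) = 3.9325 (running 6.7023)
  edge 3→4: √(-1.1555² + -2.5968²) = 2.8422 (running 9.5445)
  edge 4→5: √(2.0800² + -2.7475²) = 3.4460 (running 12.9906)
  edge 5→6: √(2.7458² + -0.4168²) = 2.7772 (running 15.7678)
  edge 6→7: √(2.6533² + 2.2160²) = 3.4569 (running 19.2247)
  edge 7→1: √(-0.7913² + 2.9995²) = 3.1021 (running 22.3268)
Perimeter = 22.3268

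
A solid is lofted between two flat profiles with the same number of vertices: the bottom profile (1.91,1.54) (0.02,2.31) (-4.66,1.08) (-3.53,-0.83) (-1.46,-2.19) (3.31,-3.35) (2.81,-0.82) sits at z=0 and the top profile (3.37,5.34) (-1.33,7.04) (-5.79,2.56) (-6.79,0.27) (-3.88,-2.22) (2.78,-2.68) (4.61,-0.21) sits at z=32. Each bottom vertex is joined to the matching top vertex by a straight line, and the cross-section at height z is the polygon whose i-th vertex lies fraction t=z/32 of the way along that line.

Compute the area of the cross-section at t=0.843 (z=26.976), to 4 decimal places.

Cross-section at t=0.843: each vertex is (1-t)·p0[i] + t·p1[i].
  v1: (1-0.843)·(1.91,1.54) + 0.843·(3.37,5.34) = (3.1408,4.7434)
  v2: (1-0.843)·(0.02,2.31) + 0.843·(-1.33,7.04) = (-1.1181,6.2974)
  v3: (1-0.843)·(-4.66,1.08) + 0.843·(-5.79,2.56) = (-5.6126,2.3276)
  v4: (1-0.843)·(-3.53,-0.83) + 0.843·(-6.79,0.27) = (-6.2782,0.0973)
  v5: (1-0.843)·(-1.46,-2.19) + 0.843·(-3.88,-2.22) = (-3.5001,-2.2153)
  v6: (1-0.843)·(3.31,-3.35) + 0.843·(2.78,-2.68) = (2.8632,-2.7852)
  v7: (1-0.843)·(2.81,-0.82) + 0.843·(4.61,-0.21) = (4.3274,-0.3058)
Shoelace sum Σ(x_i·y_{i+1} − x_{i+1}·y_i):
  i=1: 3.1408·6.2974 − -1.1181·4.7434 = +25.0821 (running +25.0821)
  i=2: -1.1181·2.3276 − -5.6126·6.2974 = +32.7423 (running +57.8243)
  i=3: -5.6126·0.0973 − -6.2782·2.3276 = +14.0672 (running +71.8916)
  i=4: -6.2782·-2.2153 − -3.5001·0.0973 = +14.2485 (running +86.1401)
  i=5: -3.5001·-2.7852 − 2.8632·-2.2153 = +16.0912 (running +102.2313)
  i=6: 2.8632·-0.3058 − 4.3274·-2.7852 = +11.1771 (running +113.4084)
  i=7: 4.3274·4.7434 − 3.1408·-0.3058 = +21.4869 (running +134.8954)
Area = |Σ|/2 = |134.8954|/2 = 67.4477

Area at t=0.843: 67.4477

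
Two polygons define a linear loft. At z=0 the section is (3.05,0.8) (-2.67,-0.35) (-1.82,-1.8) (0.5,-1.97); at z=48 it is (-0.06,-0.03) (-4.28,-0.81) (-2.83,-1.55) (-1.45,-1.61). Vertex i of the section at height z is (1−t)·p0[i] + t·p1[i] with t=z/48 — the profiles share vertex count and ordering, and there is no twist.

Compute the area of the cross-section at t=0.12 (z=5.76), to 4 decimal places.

Cross-section at t=0.12: each vertex is (1-t)·p0[i] + t·p1[i].
  v1: (1-0.12)·(3.05,0.8) + 0.12·(-0.06,-0.03) = (2.6768,0.7004)
  v2: (1-0.12)·(-2.67,-0.35) + 0.12·(-4.28,-0.81) = (-2.8632,-0.4052)
  v3: (1-0.12)·(-1.82,-1.8) + 0.12·(-2.83,-1.55) = (-1.9412,-1.7700)
  v4: (1-0.12)·(0.5,-1.97) + 0.12·(-1.45,-1.61) = (0.2660,-1.9268)
Shoelace sum Σ(x_i·y_{i+1} − x_{i+1}·y_i):
  i=1: 2.6768·-0.4052 − -2.8632·0.7004 = +0.9207 (running +0.9207)
  i=2: -2.8632·-1.7700 − -1.9412·-0.4052 = +4.2813 (running +5.2020)
  i=3: -1.9412·-1.9268 − 0.2660·-1.7700 = +4.2111 (running +9.4132)
  i=4: 0.2660·0.7004 − 2.6768·-1.9268 = +5.3440 (running +14.7571)
Area = |Σ|/2 = |14.7571|/2 = 7.3786

Area at t=0.12: 7.3786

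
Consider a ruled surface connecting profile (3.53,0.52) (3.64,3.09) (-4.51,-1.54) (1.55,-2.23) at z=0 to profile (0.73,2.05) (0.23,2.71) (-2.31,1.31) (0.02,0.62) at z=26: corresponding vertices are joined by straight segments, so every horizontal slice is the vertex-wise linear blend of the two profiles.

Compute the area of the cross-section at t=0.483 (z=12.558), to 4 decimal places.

Cross-section at t=0.483: each vertex is (1-t)·p0[i] + t·p1[i].
  v1: (1-0.483)·(3.53,0.52) + 0.483·(0.73,2.05) = (2.1776,1.2590)
  v2: (1-0.483)·(3.64,3.09) + 0.483·(0.23,2.71) = (1.9930,2.9065)
  v3: (1-0.483)·(-4.51,-1.54) + 0.483·(-2.31,1.31) = (-3.4474,-0.1634)
  v4: (1-0.483)·(1.55,-2.23) + 0.483·(0.02,0.62) = (0.8110,-0.8535)
Shoelace sum Σ(x_i·y_{i+1} − x_{i+1}·y_i):
  i=1: 2.1776·2.9065 − 1.9930·1.2590 = +3.8200 (running +3.8200)
  i=2: 1.9930·-0.1634 − -3.4474·2.9065 = +9.6940 (running +13.5140)
  i=3: -3.4474·-0.8535 − 0.8110·-0.1634 = +3.0747 (running +16.5887)
  i=4: 0.8110·1.2590 − 2.1776·-0.8535 = +2.8795 (running +19.4682)
Area = |Σ|/2 = |19.4682|/2 = 9.7341

Area at t=0.483: 9.7341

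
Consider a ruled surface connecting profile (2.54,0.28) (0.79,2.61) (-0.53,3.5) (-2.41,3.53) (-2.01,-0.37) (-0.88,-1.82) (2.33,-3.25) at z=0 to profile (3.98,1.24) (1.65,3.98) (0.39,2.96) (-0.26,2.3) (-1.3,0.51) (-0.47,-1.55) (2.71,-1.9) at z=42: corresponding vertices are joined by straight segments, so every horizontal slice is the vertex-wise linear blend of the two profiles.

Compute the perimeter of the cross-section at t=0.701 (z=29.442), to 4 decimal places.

Cross-section at t=0.701: each vertex is (1-t)·p0[i] + t·p1[i].
  v1: (1-0.701)·(2.54,0.28) + 0.701·(3.98,1.24) = (3.5494,0.9530)
  v2: (1-0.701)·(0.79,2.61) + 0.701·(1.65,3.98) = (1.3929,3.5704)
  v3: (1-0.701)·(-0.53,3.5) + 0.701·(0.39,2.96) = (0.1149,3.1215)
  v4: (1-0.701)·(-2.41,3.53) + 0.701·(-0.26,2.3) = (-0.9029,2.6678)
  v5: (1-0.701)·(-2.01,-0.37) + 0.701·(-1.3,0.51) = (-1.5123,0.2469)
  v6: (1-0.701)·(-0.88,-1.82) + 0.701·(-0.47,-1.55) = (-0.5926,-1.6307)
  v7: (1-0.701)·(2.33,-3.25) + 0.701·(2.71,-1.9) = (2.5964,-2.3037)
Perimeter = Σ |v_{i+1} − v_i|:
  edge 1→2: √(-2.1566² + 2.6174²) = 3.3914 (running 3.3914)
  edge 2→3: √(-1.2779² + -0.4489²) = 1.3545 (running 4.7459)
  edge 3→4: √(-1.0178² + -0.4537²) = 1.1143 (running 5.8602)
  edge 4→5: √(-0.6094² + -2.4209²) = 2.4964 (running 8.3566)
  edge 5→6: √(0.9197² + -1.8776²) = 2.0908 (running 10.4474)
  edge 6→7: √(3.1890² + -0.6729²) = 3.2592 (running 13.7066)
  edge 7→1: √(0.9531² + 3.2566²) = 3.3932 (running 17.0998)
Perimeter = 17.0998

Perimeter at t=0.701: 17.0998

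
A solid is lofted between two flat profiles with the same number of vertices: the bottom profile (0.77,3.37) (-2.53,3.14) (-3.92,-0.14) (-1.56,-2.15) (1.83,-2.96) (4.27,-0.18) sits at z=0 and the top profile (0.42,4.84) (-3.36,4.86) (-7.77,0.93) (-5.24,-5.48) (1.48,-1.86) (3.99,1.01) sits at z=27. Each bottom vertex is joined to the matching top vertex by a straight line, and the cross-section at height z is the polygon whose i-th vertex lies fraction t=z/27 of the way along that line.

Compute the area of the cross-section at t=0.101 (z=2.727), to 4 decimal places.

Area at t=0.101: 36.7774

Cross-section at t=0.101: each vertex is (1-t)·p0[i] + t·p1[i].
  v1: (1-0.101)·(0.77,3.37) + 0.101·(0.42,4.84) = (0.7347,3.5185)
  v2: (1-0.101)·(-2.53,3.14) + 0.101·(-3.36,4.86) = (-2.6138,3.3137)
  v3: (1-0.101)·(-3.92,-0.14) + 0.101·(-7.77,0.93) = (-4.3088,-0.0319)
  v4: (1-0.101)·(-1.56,-2.15) + 0.101·(-5.24,-5.48) = (-1.9317,-2.4863)
  v5: (1-0.101)·(1.83,-2.96) + 0.101·(1.48,-1.86) = (1.7947,-2.8489)
  v6: (1-0.101)·(4.27,-0.18) + 0.101·(3.99,1.01) = (4.2417,-0.0598)
Shoelace sum Σ(x_i·y_{i+1} − x_{i+1}·y_i):
  i=1: 0.7347·3.3137 − -2.6138·3.5185 = +11.6311 (running +11.6311)
  i=2: -2.6138·-0.0319 − -4.3088·3.3137 = +14.3618 (running +25.9929)
  i=3: -4.3088·-2.4863 − -1.9317·-0.0319 = +10.6515 (running +36.6444)
  i=4: -1.9317·-2.8489 − 1.7947·-2.4863 = +9.9653 (running +46.6097)
  i=5: 1.7947·-0.0598 − 4.2417·-2.8489 = +11.9769 (running +58.5866)
  i=6: 4.2417·3.5185 − 0.7347·-0.0598 = +14.9683 (running +73.5549)
Area = |Σ|/2 = |73.5549|/2 = 36.7774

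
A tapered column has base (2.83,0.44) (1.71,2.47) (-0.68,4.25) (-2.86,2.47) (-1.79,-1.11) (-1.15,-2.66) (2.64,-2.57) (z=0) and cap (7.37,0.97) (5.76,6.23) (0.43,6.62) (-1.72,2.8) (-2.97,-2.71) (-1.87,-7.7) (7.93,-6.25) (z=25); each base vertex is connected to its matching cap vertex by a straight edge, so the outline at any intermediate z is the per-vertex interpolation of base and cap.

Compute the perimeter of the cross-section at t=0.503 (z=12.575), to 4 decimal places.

Cross-section at t=0.503: each vertex is (1-t)·p0[i] + t·p1[i].
  v1: (1-0.503)·(2.83,0.44) + 0.503·(7.37,0.97) = (5.1136,0.7066)
  v2: (1-0.503)·(1.71,2.47) + 0.503·(5.76,6.23) = (3.7471,4.3613)
  v3: (1-0.503)·(-0.68,4.25) + 0.503·(0.43,6.62) = (-0.1217,5.4421)
  v4: (1-0.503)·(-2.86,2.47) + 0.503·(-1.72,2.8) = (-2.2866,2.6360)
  v5: (1-0.503)·(-1.79,-1.11) + 0.503·(-2.97,-2.71) = (-2.3835,-1.9148)
  v6: (1-0.503)·(-1.15,-2.66) + 0.503·(-1.87,-7.7) = (-1.5122,-5.1951)
  v7: (1-0.503)·(2.64,-2.57) + 0.503·(7.93,-6.25) = (5.3009,-4.4210)
Perimeter = Σ |v_{i+1} − v_i|:
  edge 1→2: √(-1.3665² + 3.6547²) = 3.9018 (running 3.9018)
  edge 2→3: √(-3.8688² + 1.0808²) = 4.0170 (running 7.9188)
  edge 3→4: √(-2.1649² + -2.8061²) = 3.5442 (running 11.4629)
  edge 4→5: √(-0.0970² + -4.5508²) = 4.5518 (running 16.0147)
  edge 5→6: √(0.8714² + -3.2803²) = 3.3941 (running 19.4088)
  edge 6→7: √(6.8130² + 0.7741²) = 6.8569 (running 26.2657)
  edge 7→1: √(-0.1872² + 5.1276²) = 5.1310 (running 31.3967)
Perimeter = 31.3967

Perimeter at t=0.503: 31.3967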